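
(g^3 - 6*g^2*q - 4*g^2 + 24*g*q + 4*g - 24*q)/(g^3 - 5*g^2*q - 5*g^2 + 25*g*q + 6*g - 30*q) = (-g^2 + 6*g*q + 2*g - 12*q)/(-g^2 + 5*g*q + 3*g - 15*q)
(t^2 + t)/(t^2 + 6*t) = (t + 1)/(t + 6)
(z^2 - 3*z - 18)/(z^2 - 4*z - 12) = (z + 3)/(z + 2)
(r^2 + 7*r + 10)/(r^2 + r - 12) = (r^2 + 7*r + 10)/(r^2 + r - 12)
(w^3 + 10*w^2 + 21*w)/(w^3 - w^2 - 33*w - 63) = w*(w + 7)/(w^2 - 4*w - 21)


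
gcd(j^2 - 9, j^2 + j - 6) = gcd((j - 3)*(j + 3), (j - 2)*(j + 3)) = j + 3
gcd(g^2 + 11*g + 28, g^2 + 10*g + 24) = g + 4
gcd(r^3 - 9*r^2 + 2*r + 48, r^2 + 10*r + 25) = 1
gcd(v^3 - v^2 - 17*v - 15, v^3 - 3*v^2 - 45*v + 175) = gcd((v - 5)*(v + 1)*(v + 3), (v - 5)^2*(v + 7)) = v - 5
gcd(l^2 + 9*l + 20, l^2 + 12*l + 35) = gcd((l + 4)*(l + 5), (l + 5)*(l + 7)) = l + 5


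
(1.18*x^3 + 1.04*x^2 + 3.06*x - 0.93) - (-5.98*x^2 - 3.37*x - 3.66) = 1.18*x^3 + 7.02*x^2 + 6.43*x + 2.73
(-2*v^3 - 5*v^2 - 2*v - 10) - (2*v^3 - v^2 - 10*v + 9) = -4*v^3 - 4*v^2 + 8*v - 19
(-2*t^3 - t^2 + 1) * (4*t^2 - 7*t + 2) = -8*t^5 + 10*t^4 + 3*t^3 + 2*t^2 - 7*t + 2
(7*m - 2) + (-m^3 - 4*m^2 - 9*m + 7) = -m^3 - 4*m^2 - 2*m + 5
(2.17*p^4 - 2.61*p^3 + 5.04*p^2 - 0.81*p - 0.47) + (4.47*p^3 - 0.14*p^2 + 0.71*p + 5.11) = 2.17*p^4 + 1.86*p^3 + 4.9*p^2 - 0.1*p + 4.64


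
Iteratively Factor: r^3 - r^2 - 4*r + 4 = (r + 2)*(r^2 - 3*r + 2) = (r - 1)*(r + 2)*(r - 2)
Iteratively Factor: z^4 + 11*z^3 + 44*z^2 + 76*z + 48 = (z + 3)*(z^3 + 8*z^2 + 20*z + 16) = (z + 2)*(z + 3)*(z^2 + 6*z + 8) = (z + 2)^2*(z + 3)*(z + 4)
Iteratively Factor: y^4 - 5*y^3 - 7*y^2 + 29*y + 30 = (y + 1)*(y^3 - 6*y^2 - y + 30) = (y - 3)*(y + 1)*(y^2 - 3*y - 10) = (y - 5)*(y - 3)*(y + 1)*(y + 2)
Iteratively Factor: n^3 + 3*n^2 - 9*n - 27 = (n - 3)*(n^2 + 6*n + 9) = (n - 3)*(n + 3)*(n + 3)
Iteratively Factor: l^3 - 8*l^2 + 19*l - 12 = (l - 1)*(l^2 - 7*l + 12) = (l - 4)*(l - 1)*(l - 3)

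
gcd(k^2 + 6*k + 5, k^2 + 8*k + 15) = k + 5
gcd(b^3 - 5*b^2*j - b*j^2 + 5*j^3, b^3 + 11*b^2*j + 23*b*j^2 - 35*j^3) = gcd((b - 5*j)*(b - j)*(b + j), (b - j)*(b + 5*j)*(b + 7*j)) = b - j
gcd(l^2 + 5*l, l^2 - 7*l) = l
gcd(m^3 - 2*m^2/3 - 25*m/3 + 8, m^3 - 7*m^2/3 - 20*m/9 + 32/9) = m^2 - 11*m/3 + 8/3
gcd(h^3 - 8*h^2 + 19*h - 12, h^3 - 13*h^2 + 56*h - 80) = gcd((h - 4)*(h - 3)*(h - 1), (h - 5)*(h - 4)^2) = h - 4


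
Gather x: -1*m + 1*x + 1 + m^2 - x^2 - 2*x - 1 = m^2 - m - x^2 - x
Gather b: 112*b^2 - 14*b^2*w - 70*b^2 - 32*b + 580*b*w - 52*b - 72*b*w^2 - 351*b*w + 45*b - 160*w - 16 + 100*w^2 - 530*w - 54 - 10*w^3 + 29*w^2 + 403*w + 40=b^2*(42 - 14*w) + b*(-72*w^2 + 229*w - 39) - 10*w^3 + 129*w^2 - 287*w - 30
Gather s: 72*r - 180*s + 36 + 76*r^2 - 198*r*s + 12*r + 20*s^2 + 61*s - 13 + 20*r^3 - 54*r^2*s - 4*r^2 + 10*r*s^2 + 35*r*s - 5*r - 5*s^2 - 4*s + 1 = 20*r^3 + 72*r^2 + 79*r + s^2*(10*r + 15) + s*(-54*r^2 - 163*r - 123) + 24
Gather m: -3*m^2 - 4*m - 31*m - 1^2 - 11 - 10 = -3*m^2 - 35*m - 22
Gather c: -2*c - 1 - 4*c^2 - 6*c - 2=-4*c^2 - 8*c - 3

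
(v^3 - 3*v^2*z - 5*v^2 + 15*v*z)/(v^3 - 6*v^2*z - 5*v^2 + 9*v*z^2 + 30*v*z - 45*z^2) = v/(v - 3*z)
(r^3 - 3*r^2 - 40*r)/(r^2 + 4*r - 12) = r*(r^2 - 3*r - 40)/(r^2 + 4*r - 12)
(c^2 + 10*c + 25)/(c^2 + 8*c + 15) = (c + 5)/(c + 3)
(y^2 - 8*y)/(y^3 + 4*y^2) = (y - 8)/(y*(y + 4))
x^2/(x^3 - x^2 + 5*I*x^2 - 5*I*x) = x/(x^2 - x + 5*I*x - 5*I)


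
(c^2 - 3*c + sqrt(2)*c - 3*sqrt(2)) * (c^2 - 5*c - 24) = c^4 - 8*c^3 + sqrt(2)*c^3 - 8*sqrt(2)*c^2 - 9*c^2 - 9*sqrt(2)*c + 72*c + 72*sqrt(2)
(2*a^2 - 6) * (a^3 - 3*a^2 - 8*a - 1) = 2*a^5 - 6*a^4 - 22*a^3 + 16*a^2 + 48*a + 6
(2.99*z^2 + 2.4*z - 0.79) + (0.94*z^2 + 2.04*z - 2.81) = 3.93*z^2 + 4.44*z - 3.6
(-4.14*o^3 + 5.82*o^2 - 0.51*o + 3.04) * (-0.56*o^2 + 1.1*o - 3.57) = 2.3184*o^5 - 7.8132*o^4 + 21.4674*o^3 - 23.0408*o^2 + 5.1647*o - 10.8528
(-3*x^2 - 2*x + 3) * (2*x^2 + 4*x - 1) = -6*x^4 - 16*x^3 + x^2 + 14*x - 3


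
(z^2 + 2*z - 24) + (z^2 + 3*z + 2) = 2*z^2 + 5*z - 22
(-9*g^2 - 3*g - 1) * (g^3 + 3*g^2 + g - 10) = -9*g^5 - 30*g^4 - 19*g^3 + 84*g^2 + 29*g + 10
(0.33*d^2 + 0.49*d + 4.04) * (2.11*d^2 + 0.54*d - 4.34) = 0.6963*d^4 + 1.2121*d^3 + 7.3568*d^2 + 0.0550000000000002*d - 17.5336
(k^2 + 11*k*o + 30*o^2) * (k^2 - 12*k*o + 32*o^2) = k^4 - k^3*o - 70*k^2*o^2 - 8*k*o^3 + 960*o^4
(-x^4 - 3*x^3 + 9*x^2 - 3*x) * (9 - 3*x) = 3*x^5 - 54*x^3 + 90*x^2 - 27*x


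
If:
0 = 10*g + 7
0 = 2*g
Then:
No Solution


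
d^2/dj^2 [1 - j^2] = -2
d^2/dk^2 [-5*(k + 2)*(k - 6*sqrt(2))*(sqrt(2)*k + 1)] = -30*sqrt(2)*k - 20*sqrt(2) + 110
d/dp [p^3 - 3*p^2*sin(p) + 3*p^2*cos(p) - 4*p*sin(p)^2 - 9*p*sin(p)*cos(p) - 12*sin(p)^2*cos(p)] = -3*sqrt(2)*p^2*sin(p + pi/4) + 3*p^2 - 4*p*sin(2*p) - 9*p*cos(2*p) + 6*sqrt(2)*p*cos(p + pi/4) + 3*sin(p) - 9*sin(2*p)/2 - 9*sin(3*p) + 2*cos(2*p) - 2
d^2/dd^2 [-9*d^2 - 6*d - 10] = -18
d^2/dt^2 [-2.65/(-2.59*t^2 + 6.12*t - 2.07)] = (-35.55293*t^2 + 84.00924*t + 2.65*(5.18*t - 6.12)*(10.36*t - 12.24) - 28.41489)/(2.59*t^2 - 6.12*t + 2.07)^3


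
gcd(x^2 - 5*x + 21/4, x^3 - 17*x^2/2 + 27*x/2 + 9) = 1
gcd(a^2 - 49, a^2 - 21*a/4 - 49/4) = a - 7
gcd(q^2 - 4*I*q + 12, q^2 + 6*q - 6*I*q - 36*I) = q - 6*I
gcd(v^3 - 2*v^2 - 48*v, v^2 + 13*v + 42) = v + 6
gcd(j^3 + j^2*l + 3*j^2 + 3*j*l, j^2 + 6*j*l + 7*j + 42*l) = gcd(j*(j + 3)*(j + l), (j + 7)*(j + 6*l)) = 1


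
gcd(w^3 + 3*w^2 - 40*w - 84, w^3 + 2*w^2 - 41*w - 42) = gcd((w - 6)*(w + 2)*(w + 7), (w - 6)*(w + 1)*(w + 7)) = w^2 + w - 42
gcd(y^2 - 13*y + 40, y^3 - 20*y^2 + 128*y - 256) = y - 8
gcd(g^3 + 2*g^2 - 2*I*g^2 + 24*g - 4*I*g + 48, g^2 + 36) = g - 6*I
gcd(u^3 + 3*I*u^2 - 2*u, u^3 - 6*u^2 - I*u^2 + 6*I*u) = u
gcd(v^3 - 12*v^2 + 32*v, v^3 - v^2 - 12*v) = v^2 - 4*v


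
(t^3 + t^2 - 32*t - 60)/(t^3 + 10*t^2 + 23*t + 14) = (t^2 - t - 30)/(t^2 + 8*t + 7)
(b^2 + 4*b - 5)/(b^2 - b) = (b + 5)/b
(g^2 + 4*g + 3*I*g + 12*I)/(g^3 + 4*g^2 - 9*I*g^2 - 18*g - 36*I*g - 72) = (g + 3*I)/(g^2 - 9*I*g - 18)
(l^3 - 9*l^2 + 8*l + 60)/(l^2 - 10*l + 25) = (l^2 - 4*l - 12)/(l - 5)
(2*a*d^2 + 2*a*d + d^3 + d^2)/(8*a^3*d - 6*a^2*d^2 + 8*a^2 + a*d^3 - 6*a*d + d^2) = d*(2*a*d + 2*a + d^2 + d)/(8*a^3*d - 6*a^2*d^2 + 8*a^2 + a*d^3 - 6*a*d + d^2)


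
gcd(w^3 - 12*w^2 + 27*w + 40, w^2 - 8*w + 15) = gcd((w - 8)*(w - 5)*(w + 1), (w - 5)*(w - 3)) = w - 5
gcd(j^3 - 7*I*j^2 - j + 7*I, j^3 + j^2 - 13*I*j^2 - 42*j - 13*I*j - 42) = j^2 + j*(1 - 7*I) - 7*I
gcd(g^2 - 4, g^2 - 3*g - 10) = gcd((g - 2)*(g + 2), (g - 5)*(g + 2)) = g + 2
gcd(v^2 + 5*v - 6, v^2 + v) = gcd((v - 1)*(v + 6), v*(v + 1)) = 1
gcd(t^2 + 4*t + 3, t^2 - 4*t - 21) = t + 3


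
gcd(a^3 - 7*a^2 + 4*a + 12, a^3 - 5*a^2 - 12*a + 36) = a^2 - 8*a + 12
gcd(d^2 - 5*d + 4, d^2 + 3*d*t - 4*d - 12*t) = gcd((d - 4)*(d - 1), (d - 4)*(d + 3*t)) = d - 4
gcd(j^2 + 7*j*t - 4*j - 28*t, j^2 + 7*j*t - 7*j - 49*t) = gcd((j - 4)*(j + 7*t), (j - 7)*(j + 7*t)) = j + 7*t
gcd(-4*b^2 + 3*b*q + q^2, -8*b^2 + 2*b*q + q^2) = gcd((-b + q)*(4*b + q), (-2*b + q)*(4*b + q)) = 4*b + q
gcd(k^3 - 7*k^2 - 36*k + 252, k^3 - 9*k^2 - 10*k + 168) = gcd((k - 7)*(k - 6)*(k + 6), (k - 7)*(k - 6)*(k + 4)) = k^2 - 13*k + 42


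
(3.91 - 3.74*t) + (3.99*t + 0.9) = 0.25*t + 4.81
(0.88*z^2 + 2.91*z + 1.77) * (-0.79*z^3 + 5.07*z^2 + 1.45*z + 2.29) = -0.6952*z^5 + 2.1627*z^4 + 14.6314*z^3 + 15.2086*z^2 + 9.2304*z + 4.0533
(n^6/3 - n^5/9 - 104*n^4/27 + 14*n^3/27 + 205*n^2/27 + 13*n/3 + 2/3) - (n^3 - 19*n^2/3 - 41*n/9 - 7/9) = n^6/3 - n^5/9 - 104*n^4/27 - 13*n^3/27 + 376*n^2/27 + 80*n/9 + 13/9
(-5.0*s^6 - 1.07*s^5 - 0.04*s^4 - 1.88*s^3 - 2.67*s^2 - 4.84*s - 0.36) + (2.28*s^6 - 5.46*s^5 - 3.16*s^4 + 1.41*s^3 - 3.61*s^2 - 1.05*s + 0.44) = -2.72*s^6 - 6.53*s^5 - 3.2*s^4 - 0.47*s^3 - 6.28*s^2 - 5.89*s + 0.08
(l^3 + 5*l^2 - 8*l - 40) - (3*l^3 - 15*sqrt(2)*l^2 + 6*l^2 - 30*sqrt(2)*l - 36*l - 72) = -2*l^3 - l^2 + 15*sqrt(2)*l^2 + 28*l + 30*sqrt(2)*l + 32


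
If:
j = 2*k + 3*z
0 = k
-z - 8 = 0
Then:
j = -24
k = 0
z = -8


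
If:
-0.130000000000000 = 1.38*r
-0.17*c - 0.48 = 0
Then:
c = -2.82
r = -0.09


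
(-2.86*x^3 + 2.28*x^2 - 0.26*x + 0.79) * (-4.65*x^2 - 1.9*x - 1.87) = 13.299*x^5 - 5.168*x^4 + 2.2252*x^3 - 7.4431*x^2 - 1.0148*x - 1.4773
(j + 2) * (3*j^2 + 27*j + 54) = 3*j^3 + 33*j^2 + 108*j + 108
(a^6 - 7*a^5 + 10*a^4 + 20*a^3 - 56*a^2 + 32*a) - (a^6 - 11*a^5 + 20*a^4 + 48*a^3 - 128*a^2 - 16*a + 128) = 4*a^5 - 10*a^4 - 28*a^3 + 72*a^2 + 48*a - 128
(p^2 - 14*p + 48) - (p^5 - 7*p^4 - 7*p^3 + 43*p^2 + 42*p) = -p^5 + 7*p^4 + 7*p^3 - 42*p^2 - 56*p + 48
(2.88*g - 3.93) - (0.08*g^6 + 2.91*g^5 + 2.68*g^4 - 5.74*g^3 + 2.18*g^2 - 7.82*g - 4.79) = -0.08*g^6 - 2.91*g^5 - 2.68*g^4 + 5.74*g^3 - 2.18*g^2 + 10.7*g + 0.86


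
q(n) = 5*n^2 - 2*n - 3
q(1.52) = 5.51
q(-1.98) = 20.56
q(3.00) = 36.00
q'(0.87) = 6.70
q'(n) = 10*n - 2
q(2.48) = 22.79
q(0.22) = -3.20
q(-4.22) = 94.48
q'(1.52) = 13.20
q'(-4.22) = -44.20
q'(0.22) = 0.20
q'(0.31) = 1.10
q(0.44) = -2.91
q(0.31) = -3.14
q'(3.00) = 28.00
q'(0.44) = 2.40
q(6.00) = 165.00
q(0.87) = -0.96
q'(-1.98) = -21.80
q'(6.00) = 58.00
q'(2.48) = 22.80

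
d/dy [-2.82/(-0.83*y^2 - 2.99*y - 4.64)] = (-4.6812*y - 8.4318)/(0.83*y^2 + 2.99*y + 4.64)^2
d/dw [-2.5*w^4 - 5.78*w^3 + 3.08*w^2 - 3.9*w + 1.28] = -10.0*w^3 - 17.34*w^2 + 6.16*w - 3.9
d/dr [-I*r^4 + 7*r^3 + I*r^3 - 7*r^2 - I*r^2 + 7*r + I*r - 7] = -4*I*r^3 + 3*r^2*(7 + I) - 2*r*(7 + I) + 7 + I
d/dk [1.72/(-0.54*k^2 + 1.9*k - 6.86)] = (1.8576*k - 3.268)/(0.54*k^2 - 1.9*k + 6.86)^2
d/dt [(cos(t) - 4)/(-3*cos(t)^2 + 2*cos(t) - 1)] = (-3*cos(t)^2 + 24*cos(t) - 7)*sin(t)/(3*sin(t)^2 + 2*cos(t) - 4)^2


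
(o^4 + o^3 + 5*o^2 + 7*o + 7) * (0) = 0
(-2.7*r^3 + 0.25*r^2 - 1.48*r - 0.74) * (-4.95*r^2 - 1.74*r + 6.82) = 13.365*r^5 + 3.4605*r^4 - 11.523*r^3 + 7.9432*r^2 - 8.806*r - 5.0468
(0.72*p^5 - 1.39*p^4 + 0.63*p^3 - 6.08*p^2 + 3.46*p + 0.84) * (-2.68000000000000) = -1.9296*p^5 + 3.7252*p^4 - 1.6884*p^3 + 16.2944*p^2 - 9.2728*p - 2.2512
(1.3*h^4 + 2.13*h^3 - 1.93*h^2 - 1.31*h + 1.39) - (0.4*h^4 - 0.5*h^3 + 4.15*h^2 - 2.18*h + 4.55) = 0.9*h^4 + 2.63*h^3 - 6.08*h^2 + 0.87*h - 3.16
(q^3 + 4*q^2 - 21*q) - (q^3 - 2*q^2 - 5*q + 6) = 6*q^2 - 16*q - 6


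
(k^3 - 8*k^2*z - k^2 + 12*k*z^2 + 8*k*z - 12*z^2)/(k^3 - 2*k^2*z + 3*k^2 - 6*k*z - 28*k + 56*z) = (k^2 - 6*k*z - k + 6*z)/(k^2 + 3*k - 28)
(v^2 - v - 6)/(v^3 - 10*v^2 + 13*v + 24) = (v + 2)/(v^2 - 7*v - 8)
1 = 1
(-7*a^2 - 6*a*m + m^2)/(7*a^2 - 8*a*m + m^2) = (-a - m)/(a - m)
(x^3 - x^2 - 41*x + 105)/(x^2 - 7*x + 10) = (x^2 + 4*x - 21)/(x - 2)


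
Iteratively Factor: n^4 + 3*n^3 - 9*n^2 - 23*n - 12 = (n - 3)*(n^3 + 6*n^2 + 9*n + 4) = (n - 3)*(n + 1)*(n^2 + 5*n + 4) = (n - 3)*(n + 1)^2*(n + 4)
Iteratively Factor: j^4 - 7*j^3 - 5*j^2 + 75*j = (j + 3)*(j^3 - 10*j^2 + 25*j) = (j - 5)*(j + 3)*(j^2 - 5*j) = j*(j - 5)*(j + 3)*(j - 5)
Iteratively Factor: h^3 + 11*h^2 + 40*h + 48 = (h + 3)*(h^2 + 8*h + 16) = (h + 3)*(h + 4)*(h + 4)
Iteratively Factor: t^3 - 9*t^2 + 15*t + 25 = (t - 5)*(t^2 - 4*t - 5) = (t - 5)^2*(t + 1)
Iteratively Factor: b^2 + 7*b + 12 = (b + 3)*(b + 4)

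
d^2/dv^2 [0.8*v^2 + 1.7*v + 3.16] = 1.60000000000000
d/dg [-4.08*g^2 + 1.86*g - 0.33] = 1.86 - 8.16*g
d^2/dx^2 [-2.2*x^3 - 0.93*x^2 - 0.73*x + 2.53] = -13.2*x - 1.86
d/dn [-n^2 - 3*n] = -2*n - 3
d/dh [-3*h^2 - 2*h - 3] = -6*h - 2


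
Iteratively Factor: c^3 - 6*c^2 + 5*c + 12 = (c - 4)*(c^2 - 2*c - 3) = (c - 4)*(c + 1)*(c - 3)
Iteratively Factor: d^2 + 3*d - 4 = (d + 4)*(d - 1)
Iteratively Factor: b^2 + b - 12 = (b - 3)*(b + 4)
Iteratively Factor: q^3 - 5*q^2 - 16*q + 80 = (q - 5)*(q^2 - 16) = (q - 5)*(q - 4)*(q + 4)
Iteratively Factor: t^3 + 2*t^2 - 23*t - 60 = (t + 4)*(t^2 - 2*t - 15) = (t + 3)*(t + 4)*(t - 5)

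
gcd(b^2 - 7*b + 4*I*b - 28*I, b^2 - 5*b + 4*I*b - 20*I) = b + 4*I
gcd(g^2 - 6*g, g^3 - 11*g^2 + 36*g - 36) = g - 6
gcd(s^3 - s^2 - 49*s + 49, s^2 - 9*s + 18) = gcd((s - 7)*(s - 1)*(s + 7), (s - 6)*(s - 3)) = 1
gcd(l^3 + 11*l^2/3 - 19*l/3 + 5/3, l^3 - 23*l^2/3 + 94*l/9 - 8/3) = l - 1/3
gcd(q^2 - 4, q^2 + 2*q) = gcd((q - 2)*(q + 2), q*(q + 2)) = q + 2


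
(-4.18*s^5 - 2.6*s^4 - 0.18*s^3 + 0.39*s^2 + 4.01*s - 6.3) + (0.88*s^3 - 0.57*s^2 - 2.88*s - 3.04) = -4.18*s^5 - 2.6*s^4 + 0.7*s^3 - 0.18*s^2 + 1.13*s - 9.34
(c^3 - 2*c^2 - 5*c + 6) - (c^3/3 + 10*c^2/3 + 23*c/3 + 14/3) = 2*c^3/3 - 16*c^2/3 - 38*c/3 + 4/3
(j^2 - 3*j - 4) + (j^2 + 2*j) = 2*j^2 - j - 4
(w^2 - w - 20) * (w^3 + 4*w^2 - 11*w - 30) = w^5 + 3*w^4 - 35*w^3 - 99*w^2 + 250*w + 600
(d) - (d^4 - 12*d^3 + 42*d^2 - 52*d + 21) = -d^4 + 12*d^3 - 42*d^2 + 53*d - 21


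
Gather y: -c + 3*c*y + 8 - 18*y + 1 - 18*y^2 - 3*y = -c - 18*y^2 + y*(3*c - 21) + 9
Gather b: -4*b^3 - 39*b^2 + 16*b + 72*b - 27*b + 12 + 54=-4*b^3 - 39*b^2 + 61*b + 66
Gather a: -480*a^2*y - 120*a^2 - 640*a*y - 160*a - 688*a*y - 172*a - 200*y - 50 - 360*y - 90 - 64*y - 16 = a^2*(-480*y - 120) + a*(-1328*y - 332) - 624*y - 156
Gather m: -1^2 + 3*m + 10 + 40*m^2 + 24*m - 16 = 40*m^2 + 27*m - 7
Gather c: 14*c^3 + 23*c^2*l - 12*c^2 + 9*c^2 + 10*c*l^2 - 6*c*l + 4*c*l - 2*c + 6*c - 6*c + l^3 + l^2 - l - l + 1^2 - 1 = 14*c^3 + c^2*(23*l - 3) + c*(10*l^2 - 2*l - 2) + l^3 + l^2 - 2*l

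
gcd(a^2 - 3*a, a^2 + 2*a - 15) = a - 3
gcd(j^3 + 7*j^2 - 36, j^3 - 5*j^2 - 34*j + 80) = j - 2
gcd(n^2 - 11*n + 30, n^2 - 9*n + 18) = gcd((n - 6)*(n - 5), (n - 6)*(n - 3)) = n - 6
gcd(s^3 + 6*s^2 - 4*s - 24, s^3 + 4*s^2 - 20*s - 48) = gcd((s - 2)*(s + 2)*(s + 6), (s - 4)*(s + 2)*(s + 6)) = s^2 + 8*s + 12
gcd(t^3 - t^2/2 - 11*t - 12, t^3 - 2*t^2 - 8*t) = t^2 - 2*t - 8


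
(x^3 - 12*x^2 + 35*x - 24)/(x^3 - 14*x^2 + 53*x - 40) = (x - 3)/(x - 5)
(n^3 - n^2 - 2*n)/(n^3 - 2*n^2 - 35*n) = (-n^2 + n + 2)/(-n^2 + 2*n + 35)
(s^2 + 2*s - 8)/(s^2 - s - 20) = (s - 2)/(s - 5)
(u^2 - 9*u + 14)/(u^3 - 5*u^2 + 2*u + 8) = (u - 7)/(u^2 - 3*u - 4)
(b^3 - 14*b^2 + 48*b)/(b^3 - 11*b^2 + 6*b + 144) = b/(b + 3)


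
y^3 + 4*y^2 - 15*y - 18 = (y - 3)*(y + 1)*(y + 6)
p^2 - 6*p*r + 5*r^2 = (p - 5*r)*(p - r)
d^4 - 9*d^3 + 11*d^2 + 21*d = d*(d - 7)*(d - 3)*(d + 1)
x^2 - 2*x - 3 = (x - 3)*(x + 1)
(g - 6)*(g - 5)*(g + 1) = g^3 - 10*g^2 + 19*g + 30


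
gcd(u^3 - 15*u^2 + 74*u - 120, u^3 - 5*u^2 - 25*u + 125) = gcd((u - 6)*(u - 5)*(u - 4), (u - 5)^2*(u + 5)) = u - 5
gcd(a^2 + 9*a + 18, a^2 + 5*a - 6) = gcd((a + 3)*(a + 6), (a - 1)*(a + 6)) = a + 6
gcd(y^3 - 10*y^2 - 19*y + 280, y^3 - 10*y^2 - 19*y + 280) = y^3 - 10*y^2 - 19*y + 280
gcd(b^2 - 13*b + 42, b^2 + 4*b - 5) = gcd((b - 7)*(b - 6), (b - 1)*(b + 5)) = 1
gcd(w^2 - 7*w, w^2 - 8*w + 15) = 1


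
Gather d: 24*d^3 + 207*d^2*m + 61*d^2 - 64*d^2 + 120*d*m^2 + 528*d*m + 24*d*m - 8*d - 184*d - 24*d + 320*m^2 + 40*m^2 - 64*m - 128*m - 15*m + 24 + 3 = 24*d^3 + d^2*(207*m - 3) + d*(120*m^2 + 552*m - 216) + 360*m^2 - 207*m + 27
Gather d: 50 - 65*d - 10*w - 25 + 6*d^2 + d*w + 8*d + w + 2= 6*d^2 + d*(w - 57) - 9*w + 27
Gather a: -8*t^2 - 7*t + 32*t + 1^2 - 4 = -8*t^2 + 25*t - 3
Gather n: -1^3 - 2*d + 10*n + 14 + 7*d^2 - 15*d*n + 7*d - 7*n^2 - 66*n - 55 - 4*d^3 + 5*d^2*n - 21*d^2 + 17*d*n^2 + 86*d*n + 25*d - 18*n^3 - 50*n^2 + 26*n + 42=-4*d^3 - 14*d^2 + 30*d - 18*n^3 + n^2*(17*d - 57) + n*(5*d^2 + 71*d - 30)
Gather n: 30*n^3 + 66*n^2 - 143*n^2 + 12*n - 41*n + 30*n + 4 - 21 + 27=30*n^3 - 77*n^2 + n + 10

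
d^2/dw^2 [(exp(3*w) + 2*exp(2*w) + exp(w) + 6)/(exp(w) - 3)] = (4*exp(4*w) - 31*exp(3*w) + 63*exp(2*w) + 81*exp(w) + 27)*exp(w)/(exp(3*w) - 9*exp(2*w) + 27*exp(w) - 27)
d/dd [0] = 0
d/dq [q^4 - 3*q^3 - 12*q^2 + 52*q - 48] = 4*q^3 - 9*q^2 - 24*q + 52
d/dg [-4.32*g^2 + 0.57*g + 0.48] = 0.57 - 8.64*g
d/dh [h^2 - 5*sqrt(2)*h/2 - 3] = 2*h - 5*sqrt(2)/2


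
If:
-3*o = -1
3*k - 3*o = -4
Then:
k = -1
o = 1/3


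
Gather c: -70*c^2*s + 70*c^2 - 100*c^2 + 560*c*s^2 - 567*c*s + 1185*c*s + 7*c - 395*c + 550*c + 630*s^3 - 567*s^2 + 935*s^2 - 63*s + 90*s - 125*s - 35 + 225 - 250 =c^2*(-70*s - 30) + c*(560*s^2 + 618*s + 162) + 630*s^3 + 368*s^2 - 98*s - 60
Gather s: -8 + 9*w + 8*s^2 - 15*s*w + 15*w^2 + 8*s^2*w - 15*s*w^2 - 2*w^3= s^2*(8*w + 8) + s*(-15*w^2 - 15*w) - 2*w^3 + 15*w^2 + 9*w - 8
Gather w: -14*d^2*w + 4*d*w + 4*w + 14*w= w*(-14*d^2 + 4*d + 18)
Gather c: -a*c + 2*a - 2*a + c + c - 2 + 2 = c*(2 - a)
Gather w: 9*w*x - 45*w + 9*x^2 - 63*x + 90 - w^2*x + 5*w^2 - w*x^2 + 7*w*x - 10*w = w^2*(5 - x) + w*(-x^2 + 16*x - 55) + 9*x^2 - 63*x + 90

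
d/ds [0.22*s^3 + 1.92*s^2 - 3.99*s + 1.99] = 0.66*s^2 + 3.84*s - 3.99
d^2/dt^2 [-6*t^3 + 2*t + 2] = -36*t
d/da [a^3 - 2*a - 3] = 3*a^2 - 2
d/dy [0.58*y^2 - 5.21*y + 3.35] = 1.16*y - 5.21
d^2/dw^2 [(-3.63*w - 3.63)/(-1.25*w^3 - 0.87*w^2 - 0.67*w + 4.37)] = (34.03125*w^5 + 91.74825*w^4 + 62.576844*w^3 + 272.672532*w^2 + 214.474194*w + 52.117362)/(1.953125*w^9 + 4.078125*w^8 + 5.979*w^7 - 15.454122*w^6 - 25.309506*w^5 - 30.71058*w^4 + 56.6305*w^3 + 43.95783*w^2 + 38.384769*w - 83.453453)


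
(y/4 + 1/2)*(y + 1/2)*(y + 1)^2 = y^4/4 + 9*y^3/8 + 7*y^2/4 + 9*y/8 + 1/4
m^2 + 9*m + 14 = (m + 2)*(m + 7)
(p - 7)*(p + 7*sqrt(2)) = p^2 - 7*p + 7*sqrt(2)*p - 49*sqrt(2)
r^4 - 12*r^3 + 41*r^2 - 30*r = r*(r - 6)*(r - 5)*(r - 1)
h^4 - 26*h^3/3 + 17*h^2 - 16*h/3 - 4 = (h - 6)*(h - 2)*(h - 1)*(h + 1/3)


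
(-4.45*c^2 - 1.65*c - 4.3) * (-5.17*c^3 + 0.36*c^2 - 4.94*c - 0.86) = 23.0065*c^5 + 6.9285*c^4 + 43.62*c^3 + 10.43*c^2 + 22.661*c + 3.698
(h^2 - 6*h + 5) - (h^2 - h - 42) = 47 - 5*h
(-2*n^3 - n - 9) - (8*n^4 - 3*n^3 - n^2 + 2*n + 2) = -8*n^4 + n^3 + n^2 - 3*n - 11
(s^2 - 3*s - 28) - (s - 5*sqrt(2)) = s^2 - 4*s - 28 + 5*sqrt(2)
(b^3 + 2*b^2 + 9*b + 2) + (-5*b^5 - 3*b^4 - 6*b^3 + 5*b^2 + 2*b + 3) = -5*b^5 - 3*b^4 - 5*b^3 + 7*b^2 + 11*b + 5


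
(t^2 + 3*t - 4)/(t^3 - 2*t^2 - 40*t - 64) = (t - 1)/(t^2 - 6*t - 16)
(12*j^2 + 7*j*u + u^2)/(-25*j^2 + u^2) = (12*j^2 + 7*j*u + u^2)/(-25*j^2 + u^2)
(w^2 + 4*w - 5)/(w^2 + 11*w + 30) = (w - 1)/(w + 6)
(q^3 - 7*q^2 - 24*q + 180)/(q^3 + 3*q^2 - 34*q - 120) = (q - 6)/(q + 4)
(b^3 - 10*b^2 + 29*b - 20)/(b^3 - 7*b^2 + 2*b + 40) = (b - 1)/(b + 2)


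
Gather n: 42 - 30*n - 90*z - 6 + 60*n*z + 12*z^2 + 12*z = n*(60*z - 30) + 12*z^2 - 78*z + 36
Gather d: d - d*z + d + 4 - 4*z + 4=d*(2 - z) - 4*z + 8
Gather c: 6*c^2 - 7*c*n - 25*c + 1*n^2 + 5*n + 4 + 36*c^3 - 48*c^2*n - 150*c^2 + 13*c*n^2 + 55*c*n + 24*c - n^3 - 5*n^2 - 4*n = 36*c^3 + c^2*(-48*n - 144) + c*(13*n^2 + 48*n - 1) - n^3 - 4*n^2 + n + 4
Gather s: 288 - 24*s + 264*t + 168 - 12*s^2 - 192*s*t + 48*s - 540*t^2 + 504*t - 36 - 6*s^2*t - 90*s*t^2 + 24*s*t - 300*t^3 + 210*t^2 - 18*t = s^2*(-6*t - 12) + s*(-90*t^2 - 168*t + 24) - 300*t^3 - 330*t^2 + 750*t + 420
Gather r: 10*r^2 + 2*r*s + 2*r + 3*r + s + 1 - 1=10*r^2 + r*(2*s + 5) + s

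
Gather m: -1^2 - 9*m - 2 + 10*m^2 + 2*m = 10*m^2 - 7*m - 3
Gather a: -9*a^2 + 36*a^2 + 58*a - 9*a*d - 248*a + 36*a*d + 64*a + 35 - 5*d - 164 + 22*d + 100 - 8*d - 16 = 27*a^2 + a*(27*d - 126) + 9*d - 45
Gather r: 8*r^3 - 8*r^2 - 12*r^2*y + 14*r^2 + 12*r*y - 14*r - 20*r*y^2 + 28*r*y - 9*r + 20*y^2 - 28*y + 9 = 8*r^3 + r^2*(6 - 12*y) + r*(-20*y^2 + 40*y - 23) + 20*y^2 - 28*y + 9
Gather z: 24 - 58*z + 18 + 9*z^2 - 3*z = 9*z^2 - 61*z + 42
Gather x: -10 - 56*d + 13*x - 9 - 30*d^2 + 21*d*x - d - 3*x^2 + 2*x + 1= -30*d^2 - 57*d - 3*x^2 + x*(21*d + 15) - 18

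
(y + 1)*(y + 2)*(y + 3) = y^3 + 6*y^2 + 11*y + 6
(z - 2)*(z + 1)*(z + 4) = z^3 + 3*z^2 - 6*z - 8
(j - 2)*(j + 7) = j^2 + 5*j - 14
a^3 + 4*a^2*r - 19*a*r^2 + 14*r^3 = (a - 2*r)*(a - r)*(a + 7*r)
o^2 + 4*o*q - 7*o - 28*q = (o - 7)*(o + 4*q)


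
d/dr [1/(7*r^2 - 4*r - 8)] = 2*(2 - 7*r)/(-7*r^2 + 4*r + 8)^2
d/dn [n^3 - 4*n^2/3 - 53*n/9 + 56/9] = 3*n^2 - 8*n/3 - 53/9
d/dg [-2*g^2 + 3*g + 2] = 3 - 4*g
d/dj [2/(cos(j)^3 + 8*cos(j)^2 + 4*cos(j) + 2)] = 2*(3*cos(j)^2 + 16*cos(j) + 4)*sin(j)/(cos(j)^3 + 8*cos(j)^2 + 4*cos(j) + 2)^2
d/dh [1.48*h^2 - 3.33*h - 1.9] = 2.96*h - 3.33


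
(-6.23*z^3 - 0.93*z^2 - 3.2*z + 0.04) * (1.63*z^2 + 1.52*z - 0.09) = -10.1549*z^5 - 10.9855*z^4 - 6.0689*z^3 - 4.7151*z^2 + 0.3488*z - 0.0036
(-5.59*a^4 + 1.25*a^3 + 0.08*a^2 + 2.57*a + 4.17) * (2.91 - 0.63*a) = 3.5217*a^5 - 17.0544*a^4 + 3.5871*a^3 - 1.3863*a^2 + 4.8516*a + 12.1347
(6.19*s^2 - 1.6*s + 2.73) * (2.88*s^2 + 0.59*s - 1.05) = 17.8272*s^4 - 0.9559*s^3 + 0.4189*s^2 + 3.2907*s - 2.8665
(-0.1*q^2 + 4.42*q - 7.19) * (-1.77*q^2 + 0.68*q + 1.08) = 0.177*q^4 - 7.8914*q^3 + 15.6239*q^2 - 0.115600000000001*q - 7.7652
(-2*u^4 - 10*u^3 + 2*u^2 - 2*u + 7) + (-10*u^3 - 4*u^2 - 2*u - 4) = -2*u^4 - 20*u^3 - 2*u^2 - 4*u + 3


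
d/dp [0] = 0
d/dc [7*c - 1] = 7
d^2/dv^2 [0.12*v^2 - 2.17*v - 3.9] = 0.240000000000000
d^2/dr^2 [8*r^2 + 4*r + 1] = 16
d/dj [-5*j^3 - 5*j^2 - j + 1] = -15*j^2 - 10*j - 1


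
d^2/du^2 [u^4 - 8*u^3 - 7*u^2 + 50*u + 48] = 12*u^2 - 48*u - 14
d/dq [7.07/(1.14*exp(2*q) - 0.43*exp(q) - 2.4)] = (3.0401 - 16.1196*exp(q))*exp(q)/(-1.14*exp(2*q) + 0.43*exp(q) + 2.4)^2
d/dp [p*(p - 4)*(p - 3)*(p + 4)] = 4*p^3 - 9*p^2 - 32*p + 48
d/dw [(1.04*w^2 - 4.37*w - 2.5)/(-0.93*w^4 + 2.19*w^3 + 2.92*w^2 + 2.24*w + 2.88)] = (1.9344*w^5 - 14.4699*w^4 + 9.8406*w^3 + 31.515*w^2 + 20.5904*w - 6.9856)/(0.8649*w^8 - 4.0734*w^7 - 0.6351*w^6 + 8.6232*w^5 + 12.9808*w^4 + 25.696*w^3 + 21.8368*w^2 + 12.9024*w + 8.2944)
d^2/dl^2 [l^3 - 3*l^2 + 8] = 6*l - 6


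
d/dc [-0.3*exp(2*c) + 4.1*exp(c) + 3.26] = (4.1 - 0.6*exp(c))*exp(c)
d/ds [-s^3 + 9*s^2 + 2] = 3*s*(6 - s)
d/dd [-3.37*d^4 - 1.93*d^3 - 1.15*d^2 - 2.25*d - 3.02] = -13.48*d^3 - 5.79*d^2 - 2.3*d - 2.25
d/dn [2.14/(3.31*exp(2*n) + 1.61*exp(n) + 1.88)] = (-14.1668*exp(n) - 3.4454)*exp(n)/(3.31*exp(2*n) + 1.61*exp(n) + 1.88)^2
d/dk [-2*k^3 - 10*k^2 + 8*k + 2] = -6*k^2 - 20*k + 8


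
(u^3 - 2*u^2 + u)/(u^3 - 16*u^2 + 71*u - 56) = u*(u - 1)/(u^2 - 15*u + 56)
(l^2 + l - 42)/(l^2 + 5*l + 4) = (l^2 + l - 42)/(l^2 + 5*l + 4)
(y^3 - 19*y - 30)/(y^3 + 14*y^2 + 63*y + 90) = (y^2 - 3*y - 10)/(y^2 + 11*y + 30)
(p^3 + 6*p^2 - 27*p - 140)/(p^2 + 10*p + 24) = (p^2 + 2*p - 35)/(p + 6)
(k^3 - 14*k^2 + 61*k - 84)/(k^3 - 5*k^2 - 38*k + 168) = (k - 3)/(k + 6)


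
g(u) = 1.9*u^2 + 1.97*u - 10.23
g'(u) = 3.8*u + 1.97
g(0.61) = -8.32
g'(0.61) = 4.29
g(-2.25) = -5.04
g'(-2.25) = -6.58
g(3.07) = 13.73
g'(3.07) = 13.64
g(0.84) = -7.23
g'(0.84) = 5.16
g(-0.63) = -10.72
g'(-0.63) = -0.42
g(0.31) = -9.44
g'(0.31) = 3.15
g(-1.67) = -8.22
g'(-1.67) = -4.38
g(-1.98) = -6.68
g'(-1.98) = -5.55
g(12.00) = 287.01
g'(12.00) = 47.57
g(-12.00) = 239.73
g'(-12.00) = -43.63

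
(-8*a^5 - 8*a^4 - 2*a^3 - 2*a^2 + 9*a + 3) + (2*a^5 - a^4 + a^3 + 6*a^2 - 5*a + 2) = -6*a^5 - 9*a^4 - a^3 + 4*a^2 + 4*a + 5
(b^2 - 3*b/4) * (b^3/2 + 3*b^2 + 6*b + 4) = b^5/2 + 21*b^4/8 + 15*b^3/4 - b^2/2 - 3*b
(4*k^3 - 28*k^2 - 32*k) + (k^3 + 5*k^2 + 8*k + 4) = 5*k^3 - 23*k^2 - 24*k + 4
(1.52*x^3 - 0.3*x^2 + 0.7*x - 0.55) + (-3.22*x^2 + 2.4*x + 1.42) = 1.52*x^3 - 3.52*x^2 + 3.1*x + 0.87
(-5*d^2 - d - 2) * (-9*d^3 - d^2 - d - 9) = 45*d^5 + 14*d^4 + 24*d^3 + 48*d^2 + 11*d + 18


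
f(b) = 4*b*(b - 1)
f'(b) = 8*b - 4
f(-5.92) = 163.87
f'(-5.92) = -51.36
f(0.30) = -0.84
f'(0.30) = -1.60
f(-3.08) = 50.27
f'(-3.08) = -28.64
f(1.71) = 4.86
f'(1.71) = 9.68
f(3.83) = 43.36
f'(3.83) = 26.64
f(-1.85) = 21.09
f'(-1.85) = -18.80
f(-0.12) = 0.54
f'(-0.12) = -4.96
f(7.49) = 194.44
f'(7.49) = 55.92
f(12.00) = 528.00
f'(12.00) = 92.00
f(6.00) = 120.00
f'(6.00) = 44.00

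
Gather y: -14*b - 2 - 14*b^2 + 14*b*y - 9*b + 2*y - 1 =-14*b^2 - 23*b + y*(14*b + 2) - 3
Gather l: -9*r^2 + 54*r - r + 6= -9*r^2 + 53*r + 6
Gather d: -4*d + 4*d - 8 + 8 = 0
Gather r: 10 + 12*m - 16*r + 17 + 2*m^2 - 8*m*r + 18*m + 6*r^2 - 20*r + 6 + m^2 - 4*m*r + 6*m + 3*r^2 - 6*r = 3*m^2 + 36*m + 9*r^2 + r*(-12*m - 42) + 33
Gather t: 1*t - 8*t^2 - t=-8*t^2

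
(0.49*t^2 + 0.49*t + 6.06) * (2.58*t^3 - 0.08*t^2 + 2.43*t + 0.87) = 1.2642*t^5 + 1.225*t^4 + 16.7863*t^3 + 1.1322*t^2 + 15.1521*t + 5.2722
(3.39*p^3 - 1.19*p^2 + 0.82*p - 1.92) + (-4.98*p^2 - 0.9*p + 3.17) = 3.39*p^3 - 6.17*p^2 - 0.0800000000000001*p + 1.25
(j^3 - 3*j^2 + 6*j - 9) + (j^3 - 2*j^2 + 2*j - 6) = 2*j^3 - 5*j^2 + 8*j - 15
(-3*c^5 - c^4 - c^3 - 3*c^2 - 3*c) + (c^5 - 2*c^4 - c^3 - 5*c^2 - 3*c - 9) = -2*c^5 - 3*c^4 - 2*c^3 - 8*c^2 - 6*c - 9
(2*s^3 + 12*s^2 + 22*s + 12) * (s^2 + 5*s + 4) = 2*s^5 + 22*s^4 + 90*s^3 + 170*s^2 + 148*s + 48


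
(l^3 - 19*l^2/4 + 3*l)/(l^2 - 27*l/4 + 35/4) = l*(4*l^2 - 19*l + 12)/(4*l^2 - 27*l + 35)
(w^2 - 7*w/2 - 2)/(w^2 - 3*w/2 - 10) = (2*w + 1)/(2*w + 5)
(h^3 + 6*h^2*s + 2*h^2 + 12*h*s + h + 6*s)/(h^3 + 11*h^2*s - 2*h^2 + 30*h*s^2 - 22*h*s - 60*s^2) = (h^2 + 2*h + 1)/(h^2 + 5*h*s - 2*h - 10*s)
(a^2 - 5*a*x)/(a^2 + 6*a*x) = (a - 5*x)/(a + 6*x)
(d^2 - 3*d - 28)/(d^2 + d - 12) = (d - 7)/(d - 3)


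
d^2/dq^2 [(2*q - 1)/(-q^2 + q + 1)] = 2*(2*q - 1)*(-3*q^2 + 3*q + (2*q - 1)^2 + 3)/(-q^2 + q + 1)^3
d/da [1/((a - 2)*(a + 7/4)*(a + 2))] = 8*(-6*a^2 - 7*a + 8)/(16*a^6 + 56*a^5 - 79*a^4 - 448*a^3 - 136*a^2 + 896*a + 784)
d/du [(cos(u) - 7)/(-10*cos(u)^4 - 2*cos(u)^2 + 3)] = (-30*sin(u)^4 + 62*sin(u)^2 + 238*cos(u) + 70*cos(3*u) - 35)*sin(u)/(10*sin(u)^4 - 22*sin(u)^2 + 9)^2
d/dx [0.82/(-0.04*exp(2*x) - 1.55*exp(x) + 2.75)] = (0.0656*exp(x) + 1.271)*exp(x)/(0.04*exp(2*x) + 1.55*exp(x) - 2.75)^2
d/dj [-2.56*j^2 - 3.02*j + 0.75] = -5.12*j - 3.02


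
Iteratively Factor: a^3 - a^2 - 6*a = (a)*(a^2 - a - 6) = a*(a + 2)*(a - 3)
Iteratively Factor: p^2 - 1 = (p - 1)*(p + 1)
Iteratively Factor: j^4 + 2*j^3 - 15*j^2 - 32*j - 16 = (j + 1)*(j^3 + j^2 - 16*j - 16) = (j - 4)*(j + 1)*(j^2 + 5*j + 4) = (j - 4)*(j + 1)^2*(j + 4)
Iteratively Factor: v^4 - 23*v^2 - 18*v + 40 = (v + 2)*(v^3 - 2*v^2 - 19*v + 20) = (v + 2)*(v + 4)*(v^2 - 6*v + 5) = (v - 5)*(v + 2)*(v + 4)*(v - 1)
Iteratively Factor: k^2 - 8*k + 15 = (k - 5)*(k - 3)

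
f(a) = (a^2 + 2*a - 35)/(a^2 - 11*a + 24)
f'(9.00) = -9.11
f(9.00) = 10.67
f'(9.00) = -9.11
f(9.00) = 10.67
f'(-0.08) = -0.56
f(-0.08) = -1.41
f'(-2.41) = -0.22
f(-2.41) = -0.60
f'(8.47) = -40.88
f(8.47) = 20.88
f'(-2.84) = -0.19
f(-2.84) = -0.52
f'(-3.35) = -0.17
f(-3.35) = -0.42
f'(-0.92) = -0.37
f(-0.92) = -1.03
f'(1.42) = -1.81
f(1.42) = -2.90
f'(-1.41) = -0.31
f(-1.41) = -0.86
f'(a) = (11 - 2*a)*(a^2 + 2*a - 35)/(a^2 - 11*a + 24)^2 + (2*a + 2)/(a^2 - 11*a + 24) = (-13*a^2 + 118*a - 337)/(a^4 - 22*a^3 + 169*a^2 - 528*a + 576)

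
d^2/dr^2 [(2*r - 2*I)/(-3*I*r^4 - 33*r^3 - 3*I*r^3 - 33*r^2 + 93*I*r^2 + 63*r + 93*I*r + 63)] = (24*I*r^4 + r^3*(320 + 32*I) + r^2*(360 - 1440*I) + r*(-2400 - 1200*I) - 840 + 1448*I)/(3*r^9 + r^8*(9 - 90*I) + r^7*(-1080 - 270*I) + r^6*(-3264 + 6510*I) + r^5*(19602 + 20250*I) + r^4*(67518 - 19350*I) + r^3*(40824 - 112290*I) + r^2*(-60480 - 119070*I) + r*(-83349 - 39690*I) - 27783)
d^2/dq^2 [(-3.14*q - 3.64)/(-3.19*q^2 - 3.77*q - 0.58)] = ((3.14*q + 3.64)*(6.38*q + 3.77)*(12.76*q + 7.54) - (60.0996*q + 46.8988)*(3.19*q^2 + 3.77*q + 0.58))/(3.19*q^2 + 3.77*q + 0.58)^3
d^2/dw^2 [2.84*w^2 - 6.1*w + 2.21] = 5.68000000000000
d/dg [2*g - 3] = 2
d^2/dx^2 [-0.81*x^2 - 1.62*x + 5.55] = -1.62000000000000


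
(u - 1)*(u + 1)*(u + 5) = u^3 + 5*u^2 - u - 5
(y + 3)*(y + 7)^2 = y^3 + 17*y^2 + 91*y + 147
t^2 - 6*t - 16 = (t - 8)*(t + 2)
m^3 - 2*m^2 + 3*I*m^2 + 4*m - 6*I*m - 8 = (m - 2)*(m - I)*(m + 4*I)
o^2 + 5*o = o*(o + 5)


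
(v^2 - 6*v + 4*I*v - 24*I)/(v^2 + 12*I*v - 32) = (v - 6)/(v + 8*I)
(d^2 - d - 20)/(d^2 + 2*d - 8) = (d - 5)/(d - 2)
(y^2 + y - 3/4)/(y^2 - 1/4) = (2*y + 3)/(2*y + 1)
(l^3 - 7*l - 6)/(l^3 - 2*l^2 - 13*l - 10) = (l - 3)/(l - 5)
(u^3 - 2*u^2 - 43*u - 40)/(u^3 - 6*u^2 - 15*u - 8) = (u + 5)/(u + 1)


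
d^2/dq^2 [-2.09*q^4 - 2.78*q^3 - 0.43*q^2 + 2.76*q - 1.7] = -25.08*q^2 - 16.68*q - 0.86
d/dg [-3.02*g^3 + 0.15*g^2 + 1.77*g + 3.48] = -9.06*g^2 + 0.3*g + 1.77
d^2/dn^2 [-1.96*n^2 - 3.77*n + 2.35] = -3.92000000000000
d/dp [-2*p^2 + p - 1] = 1 - 4*p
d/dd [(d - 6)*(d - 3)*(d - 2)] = 3*d^2 - 22*d + 36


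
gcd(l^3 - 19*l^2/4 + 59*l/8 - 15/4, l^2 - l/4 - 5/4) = l - 5/4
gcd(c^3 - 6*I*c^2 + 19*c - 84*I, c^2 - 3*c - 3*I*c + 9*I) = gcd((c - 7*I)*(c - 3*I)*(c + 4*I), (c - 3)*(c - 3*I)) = c - 3*I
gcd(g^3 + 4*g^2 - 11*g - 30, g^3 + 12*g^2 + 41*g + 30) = g + 5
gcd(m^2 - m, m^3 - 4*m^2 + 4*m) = m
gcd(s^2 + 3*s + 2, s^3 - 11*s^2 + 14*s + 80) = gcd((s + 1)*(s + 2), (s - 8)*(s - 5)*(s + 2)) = s + 2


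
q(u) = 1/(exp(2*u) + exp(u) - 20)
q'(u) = (-2*exp(2*u) - exp(u))/(exp(2*u) + exp(u) - 20)^2 = (-2*exp(u) - 1)*exp(u)/(exp(2*u) + exp(u) - 20)^2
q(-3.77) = -0.05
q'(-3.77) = -0.00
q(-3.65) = -0.05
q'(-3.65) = -0.00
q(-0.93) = -0.05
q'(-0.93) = -0.00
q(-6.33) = -0.05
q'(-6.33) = -0.00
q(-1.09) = -0.05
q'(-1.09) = -0.00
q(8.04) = 0.00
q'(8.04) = -0.00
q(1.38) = -4.44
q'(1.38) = -701.12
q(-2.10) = -0.05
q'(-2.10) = -0.00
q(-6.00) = -0.05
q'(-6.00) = 0.00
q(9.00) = 0.00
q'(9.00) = 0.00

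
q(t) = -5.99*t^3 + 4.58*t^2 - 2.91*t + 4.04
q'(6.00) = -594.87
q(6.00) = -1142.38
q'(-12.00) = -2700.51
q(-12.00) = 11049.20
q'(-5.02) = -501.74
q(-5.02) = 891.84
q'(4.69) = -355.22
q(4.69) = -526.80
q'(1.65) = -36.72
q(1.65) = -15.20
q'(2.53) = -94.76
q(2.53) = -71.01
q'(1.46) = -27.84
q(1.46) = -9.09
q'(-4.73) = -448.28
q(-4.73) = 754.16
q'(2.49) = -91.52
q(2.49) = -67.28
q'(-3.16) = -211.30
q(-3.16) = 247.98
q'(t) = -17.97*t^2 + 9.16*t - 2.91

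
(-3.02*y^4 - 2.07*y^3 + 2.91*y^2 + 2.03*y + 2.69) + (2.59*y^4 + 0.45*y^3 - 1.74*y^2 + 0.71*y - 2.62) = -0.43*y^4 - 1.62*y^3 + 1.17*y^2 + 2.74*y + 0.0699999999999998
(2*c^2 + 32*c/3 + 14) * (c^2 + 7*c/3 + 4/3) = 2*c^4 + 46*c^3/3 + 374*c^2/9 + 422*c/9 + 56/3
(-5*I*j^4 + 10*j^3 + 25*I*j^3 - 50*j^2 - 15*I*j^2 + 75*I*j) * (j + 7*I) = -5*I*j^5 + 45*j^4 + 25*I*j^4 - 225*j^3 + 55*I*j^3 + 105*j^2 - 275*I*j^2 - 525*j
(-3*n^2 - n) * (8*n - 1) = -24*n^3 - 5*n^2 + n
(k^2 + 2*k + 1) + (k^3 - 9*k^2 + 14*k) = k^3 - 8*k^2 + 16*k + 1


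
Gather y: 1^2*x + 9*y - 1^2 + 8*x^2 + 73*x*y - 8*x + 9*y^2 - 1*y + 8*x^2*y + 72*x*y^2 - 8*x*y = 8*x^2 - 7*x + y^2*(72*x + 9) + y*(8*x^2 + 65*x + 8) - 1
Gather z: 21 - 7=14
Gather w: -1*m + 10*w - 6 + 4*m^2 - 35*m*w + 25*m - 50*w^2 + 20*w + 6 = 4*m^2 + 24*m - 50*w^2 + w*(30 - 35*m)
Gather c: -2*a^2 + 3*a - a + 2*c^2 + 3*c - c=-2*a^2 + 2*a + 2*c^2 + 2*c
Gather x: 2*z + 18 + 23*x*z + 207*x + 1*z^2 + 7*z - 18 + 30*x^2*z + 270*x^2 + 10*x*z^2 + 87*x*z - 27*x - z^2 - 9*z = x^2*(30*z + 270) + x*(10*z^2 + 110*z + 180)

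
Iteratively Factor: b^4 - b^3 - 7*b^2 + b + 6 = (b - 1)*(b^3 - 7*b - 6) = (b - 1)*(b + 1)*(b^2 - b - 6) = (b - 3)*(b - 1)*(b + 1)*(b + 2)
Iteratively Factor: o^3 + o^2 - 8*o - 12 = (o + 2)*(o^2 - o - 6) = (o - 3)*(o + 2)*(o + 2)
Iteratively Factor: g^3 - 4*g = (g + 2)*(g^2 - 2*g) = (g - 2)*(g + 2)*(g)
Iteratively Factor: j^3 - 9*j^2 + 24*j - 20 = (j - 2)*(j^2 - 7*j + 10) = (j - 5)*(j - 2)*(j - 2)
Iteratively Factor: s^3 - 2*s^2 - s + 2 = (s + 1)*(s^2 - 3*s + 2) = (s - 2)*(s + 1)*(s - 1)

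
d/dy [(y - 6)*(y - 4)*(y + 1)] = 3*y^2 - 18*y + 14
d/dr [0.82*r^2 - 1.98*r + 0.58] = 1.64*r - 1.98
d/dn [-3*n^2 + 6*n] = 6 - 6*n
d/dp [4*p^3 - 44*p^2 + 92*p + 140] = 12*p^2 - 88*p + 92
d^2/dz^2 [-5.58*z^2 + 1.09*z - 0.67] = -11.1600000000000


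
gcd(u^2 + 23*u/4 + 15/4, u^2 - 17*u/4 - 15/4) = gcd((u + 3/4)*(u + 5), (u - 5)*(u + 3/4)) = u + 3/4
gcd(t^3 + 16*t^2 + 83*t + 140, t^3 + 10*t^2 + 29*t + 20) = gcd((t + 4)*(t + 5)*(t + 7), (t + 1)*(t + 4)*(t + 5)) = t^2 + 9*t + 20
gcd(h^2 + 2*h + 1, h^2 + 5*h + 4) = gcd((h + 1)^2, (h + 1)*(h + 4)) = h + 1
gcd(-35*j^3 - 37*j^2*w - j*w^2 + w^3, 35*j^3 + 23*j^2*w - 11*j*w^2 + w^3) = -7*j^2 - 6*j*w + w^2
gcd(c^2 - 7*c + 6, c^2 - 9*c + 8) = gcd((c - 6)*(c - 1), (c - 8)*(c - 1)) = c - 1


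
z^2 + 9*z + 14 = (z + 2)*(z + 7)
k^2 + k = k*(k + 1)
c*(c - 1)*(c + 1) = c^3 - c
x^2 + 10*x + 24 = (x + 4)*(x + 6)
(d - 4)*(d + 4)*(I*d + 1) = I*d^3 + d^2 - 16*I*d - 16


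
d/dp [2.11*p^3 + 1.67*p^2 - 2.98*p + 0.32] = 6.33*p^2 + 3.34*p - 2.98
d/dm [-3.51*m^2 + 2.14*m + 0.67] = 2.14 - 7.02*m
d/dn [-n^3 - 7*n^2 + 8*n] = -3*n^2 - 14*n + 8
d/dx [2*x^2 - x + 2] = 4*x - 1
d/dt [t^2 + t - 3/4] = 2*t + 1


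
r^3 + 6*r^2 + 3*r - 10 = (r - 1)*(r + 2)*(r + 5)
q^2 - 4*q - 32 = (q - 8)*(q + 4)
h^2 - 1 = (h - 1)*(h + 1)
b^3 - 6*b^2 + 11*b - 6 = (b - 3)*(b - 2)*(b - 1)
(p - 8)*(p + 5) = p^2 - 3*p - 40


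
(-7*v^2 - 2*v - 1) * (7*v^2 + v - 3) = -49*v^4 - 21*v^3 + 12*v^2 + 5*v + 3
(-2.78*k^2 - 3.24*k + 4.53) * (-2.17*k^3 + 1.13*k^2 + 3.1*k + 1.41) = 6.0326*k^5 + 3.8894*k^4 - 22.1093*k^3 - 8.8449*k^2 + 9.4746*k + 6.3873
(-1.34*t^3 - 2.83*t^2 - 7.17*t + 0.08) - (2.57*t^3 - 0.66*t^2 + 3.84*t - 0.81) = -3.91*t^3 - 2.17*t^2 - 11.01*t + 0.89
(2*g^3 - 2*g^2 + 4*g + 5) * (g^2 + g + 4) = 2*g^5 + 10*g^3 + g^2 + 21*g + 20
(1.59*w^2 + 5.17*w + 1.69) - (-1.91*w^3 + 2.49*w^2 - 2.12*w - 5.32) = 1.91*w^3 - 0.9*w^2 + 7.29*w + 7.01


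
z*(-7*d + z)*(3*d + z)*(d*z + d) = -21*d^3*z^2 - 21*d^3*z - 4*d^2*z^3 - 4*d^2*z^2 + d*z^4 + d*z^3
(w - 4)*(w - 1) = w^2 - 5*w + 4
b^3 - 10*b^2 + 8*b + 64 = (b - 8)*(b - 4)*(b + 2)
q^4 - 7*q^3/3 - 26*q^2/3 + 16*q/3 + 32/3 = (q - 4)*(q - 4/3)*(q + 1)*(q + 2)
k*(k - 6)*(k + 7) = k^3 + k^2 - 42*k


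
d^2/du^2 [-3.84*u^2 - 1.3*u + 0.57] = -7.68000000000000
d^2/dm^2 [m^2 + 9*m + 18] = 2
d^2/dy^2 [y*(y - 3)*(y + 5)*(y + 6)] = 12*y^2 + 48*y - 6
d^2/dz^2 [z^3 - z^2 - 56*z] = 6*z - 2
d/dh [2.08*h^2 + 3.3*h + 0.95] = 4.16*h + 3.3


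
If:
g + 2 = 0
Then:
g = -2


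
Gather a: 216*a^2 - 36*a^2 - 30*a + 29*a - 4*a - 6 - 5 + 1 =180*a^2 - 5*a - 10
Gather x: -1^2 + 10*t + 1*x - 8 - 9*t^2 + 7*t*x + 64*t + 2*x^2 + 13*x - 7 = -9*t^2 + 74*t + 2*x^2 + x*(7*t + 14) - 16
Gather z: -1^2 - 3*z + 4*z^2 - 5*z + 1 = 4*z^2 - 8*z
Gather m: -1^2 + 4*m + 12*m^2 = 12*m^2 + 4*m - 1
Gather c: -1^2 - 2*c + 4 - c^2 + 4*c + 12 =-c^2 + 2*c + 15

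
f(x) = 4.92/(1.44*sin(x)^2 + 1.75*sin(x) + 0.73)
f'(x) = 4.92*(-2.88*sin(x)*cos(x) - 1.75*cos(x))/(1.44*sin(x)^2 + 1.75*sin(x) + 0.73)^2 = -(14.1696*sin(x) + 8.61)*cos(x)/(1.44*sin(x)^2 + 1.75*sin(x) + 0.73)^2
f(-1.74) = 12.17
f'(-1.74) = -5.52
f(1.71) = 1.27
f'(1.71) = 0.21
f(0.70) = 2.00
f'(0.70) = -2.25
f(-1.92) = 13.78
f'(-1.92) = -12.63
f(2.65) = 2.62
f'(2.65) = 3.83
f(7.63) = 1.29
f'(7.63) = -0.34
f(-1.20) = 14.06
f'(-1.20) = 13.61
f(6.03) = 12.88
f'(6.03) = -33.58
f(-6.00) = 3.70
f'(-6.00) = -6.81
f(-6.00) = 3.70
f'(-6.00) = -6.81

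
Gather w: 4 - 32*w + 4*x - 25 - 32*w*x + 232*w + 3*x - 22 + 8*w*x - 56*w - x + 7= w*(144 - 24*x) + 6*x - 36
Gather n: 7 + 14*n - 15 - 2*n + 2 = 12*n - 6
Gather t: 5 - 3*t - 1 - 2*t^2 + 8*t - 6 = -2*t^2 + 5*t - 2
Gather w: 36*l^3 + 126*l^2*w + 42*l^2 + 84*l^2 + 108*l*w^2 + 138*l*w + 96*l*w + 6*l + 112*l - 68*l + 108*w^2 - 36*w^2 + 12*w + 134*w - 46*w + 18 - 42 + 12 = 36*l^3 + 126*l^2 + 50*l + w^2*(108*l + 72) + w*(126*l^2 + 234*l + 100) - 12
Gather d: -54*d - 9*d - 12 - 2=-63*d - 14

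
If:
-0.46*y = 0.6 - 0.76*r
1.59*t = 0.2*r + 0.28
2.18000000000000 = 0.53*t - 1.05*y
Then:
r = -0.43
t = 0.12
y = -2.01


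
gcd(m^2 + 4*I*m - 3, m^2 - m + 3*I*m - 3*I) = m + 3*I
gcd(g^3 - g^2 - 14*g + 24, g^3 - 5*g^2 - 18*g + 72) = g^2 + g - 12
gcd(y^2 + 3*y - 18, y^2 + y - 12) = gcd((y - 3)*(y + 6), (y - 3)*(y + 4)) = y - 3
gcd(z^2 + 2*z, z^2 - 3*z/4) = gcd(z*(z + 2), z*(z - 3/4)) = z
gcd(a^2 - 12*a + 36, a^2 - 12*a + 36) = a^2 - 12*a + 36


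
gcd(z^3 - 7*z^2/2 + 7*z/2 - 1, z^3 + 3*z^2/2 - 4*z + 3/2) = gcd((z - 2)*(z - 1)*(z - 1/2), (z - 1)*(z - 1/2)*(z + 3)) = z^2 - 3*z/2 + 1/2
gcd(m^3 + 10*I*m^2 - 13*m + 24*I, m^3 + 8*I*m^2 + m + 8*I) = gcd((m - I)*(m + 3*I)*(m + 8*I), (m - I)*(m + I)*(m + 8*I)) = m^2 + 7*I*m + 8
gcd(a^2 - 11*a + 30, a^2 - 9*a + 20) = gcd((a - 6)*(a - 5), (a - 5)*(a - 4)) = a - 5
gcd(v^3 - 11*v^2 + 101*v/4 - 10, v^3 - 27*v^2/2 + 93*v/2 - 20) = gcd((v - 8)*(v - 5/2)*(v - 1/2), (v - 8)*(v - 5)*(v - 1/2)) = v^2 - 17*v/2 + 4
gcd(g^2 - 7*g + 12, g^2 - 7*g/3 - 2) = g - 3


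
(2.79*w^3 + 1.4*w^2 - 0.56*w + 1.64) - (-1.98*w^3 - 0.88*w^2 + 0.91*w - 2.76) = 4.77*w^3 + 2.28*w^2 - 1.47*w + 4.4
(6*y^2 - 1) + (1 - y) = 6*y^2 - y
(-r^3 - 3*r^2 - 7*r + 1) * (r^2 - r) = -r^5 - 2*r^4 - 4*r^3 + 8*r^2 - r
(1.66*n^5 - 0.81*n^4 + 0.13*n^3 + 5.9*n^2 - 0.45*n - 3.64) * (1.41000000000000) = 2.3406*n^5 - 1.1421*n^4 + 0.1833*n^3 + 8.319*n^2 - 0.6345*n - 5.1324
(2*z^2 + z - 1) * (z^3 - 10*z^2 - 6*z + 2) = 2*z^5 - 19*z^4 - 23*z^3 + 8*z^2 + 8*z - 2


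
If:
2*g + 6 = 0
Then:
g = -3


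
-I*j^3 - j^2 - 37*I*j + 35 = (j - 7*I)*(j + 5*I)*(-I*j + 1)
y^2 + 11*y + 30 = (y + 5)*(y + 6)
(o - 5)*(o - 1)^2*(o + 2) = o^4 - 5*o^3 - 3*o^2 + 17*o - 10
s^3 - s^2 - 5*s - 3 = (s - 3)*(s + 1)^2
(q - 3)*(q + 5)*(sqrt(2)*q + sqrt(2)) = sqrt(2)*q^3 + 3*sqrt(2)*q^2 - 13*sqrt(2)*q - 15*sqrt(2)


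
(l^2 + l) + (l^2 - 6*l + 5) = 2*l^2 - 5*l + 5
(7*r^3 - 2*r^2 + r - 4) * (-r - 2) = -7*r^4 - 12*r^3 + 3*r^2 + 2*r + 8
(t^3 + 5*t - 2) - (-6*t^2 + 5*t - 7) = t^3 + 6*t^2 + 5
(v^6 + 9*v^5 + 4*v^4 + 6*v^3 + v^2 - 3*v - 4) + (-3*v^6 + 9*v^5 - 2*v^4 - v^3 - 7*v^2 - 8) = -2*v^6 + 18*v^5 + 2*v^4 + 5*v^3 - 6*v^2 - 3*v - 12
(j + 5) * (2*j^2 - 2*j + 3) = 2*j^3 + 8*j^2 - 7*j + 15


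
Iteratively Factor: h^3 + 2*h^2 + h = (h)*(h^2 + 2*h + 1) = h*(h + 1)*(h + 1)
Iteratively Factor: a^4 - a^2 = (a)*(a^3 - a) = a*(a + 1)*(a^2 - a) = a^2*(a + 1)*(a - 1)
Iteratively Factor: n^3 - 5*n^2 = (n - 5)*(n^2) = n*(n - 5)*(n)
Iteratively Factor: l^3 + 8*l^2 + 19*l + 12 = (l + 1)*(l^2 + 7*l + 12) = (l + 1)*(l + 3)*(l + 4)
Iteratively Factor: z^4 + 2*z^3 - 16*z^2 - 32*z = (z - 4)*(z^3 + 6*z^2 + 8*z) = (z - 4)*(z + 4)*(z^2 + 2*z) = z*(z - 4)*(z + 4)*(z + 2)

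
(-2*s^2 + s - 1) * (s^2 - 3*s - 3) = -2*s^4 + 7*s^3 + 2*s^2 + 3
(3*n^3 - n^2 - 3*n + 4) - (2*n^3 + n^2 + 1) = n^3 - 2*n^2 - 3*n + 3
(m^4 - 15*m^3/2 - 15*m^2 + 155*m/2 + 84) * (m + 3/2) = m^5 - 6*m^4 - 105*m^3/4 + 55*m^2 + 801*m/4 + 126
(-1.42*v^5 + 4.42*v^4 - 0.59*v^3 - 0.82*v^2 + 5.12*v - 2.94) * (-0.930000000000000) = 1.3206*v^5 - 4.1106*v^4 + 0.5487*v^3 + 0.7626*v^2 - 4.7616*v + 2.7342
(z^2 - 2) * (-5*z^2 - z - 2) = -5*z^4 - z^3 + 8*z^2 + 2*z + 4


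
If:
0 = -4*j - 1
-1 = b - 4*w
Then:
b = 4*w - 1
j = -1/4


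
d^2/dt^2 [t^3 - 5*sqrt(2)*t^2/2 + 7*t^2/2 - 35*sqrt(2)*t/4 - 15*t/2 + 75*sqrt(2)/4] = 6*t - 5*sqrt(2) + 7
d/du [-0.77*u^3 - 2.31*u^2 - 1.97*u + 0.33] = -2.31*u^2 - 4.62*u - 1.97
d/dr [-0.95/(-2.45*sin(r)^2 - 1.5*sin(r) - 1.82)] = -(4.655*sin(r) + 1.425)*cos(r)/(2.45*sin(r)^2 + 1.5*sin(r) + 1.82)^2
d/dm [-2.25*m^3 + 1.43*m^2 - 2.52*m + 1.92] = -6.75*m^2 + 2.86*m - 2.52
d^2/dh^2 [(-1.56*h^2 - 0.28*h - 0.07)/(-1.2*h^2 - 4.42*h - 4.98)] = (-15.74208*h^3 - 55.33056*h^2 - 7.81200000000002*h + 66.949208)/(1.728*h^6 + 19.0944*h^5 + 91.84464*h^4 + 244.834408*h^3 + 381.155256*h^2 + 328.853304*h + 123.505992)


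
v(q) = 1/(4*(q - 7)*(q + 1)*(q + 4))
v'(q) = -1/(4*(q - 7)*(q + 1)*(q + 4)^2) - 1/(4*(q - 7)*(q + 1)^2*(q + 4)) - 1/(4*(q - 7)^2*(q + 1)*(q + 4)) = (-(q - 7)*(q + 1) - (q - 7)*(q + 4) - (q + 1)*(q + 4))/(4*(q - 7)^2*(q + 1)^2*(q + 4)^2)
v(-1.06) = 0.18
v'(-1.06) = 2.89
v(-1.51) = 0.02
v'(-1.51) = 0.04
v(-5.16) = -0.00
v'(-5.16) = -0.01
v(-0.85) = -0.07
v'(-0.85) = 0.46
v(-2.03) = 0.01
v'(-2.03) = 0.01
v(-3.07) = 0.01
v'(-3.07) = -0.01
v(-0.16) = -0.01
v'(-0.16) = 0.01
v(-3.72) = 0.03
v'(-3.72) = -0.10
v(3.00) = 0.00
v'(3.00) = 0.00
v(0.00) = -0.00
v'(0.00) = 0.01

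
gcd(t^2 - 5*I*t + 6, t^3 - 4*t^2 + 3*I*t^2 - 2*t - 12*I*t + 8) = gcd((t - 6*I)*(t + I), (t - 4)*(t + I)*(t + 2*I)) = t + I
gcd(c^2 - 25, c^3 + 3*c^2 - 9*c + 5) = c + 5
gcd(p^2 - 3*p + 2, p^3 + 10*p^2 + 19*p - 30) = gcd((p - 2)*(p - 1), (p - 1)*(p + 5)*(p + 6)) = p - 1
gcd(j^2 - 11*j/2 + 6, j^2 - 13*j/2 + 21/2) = 1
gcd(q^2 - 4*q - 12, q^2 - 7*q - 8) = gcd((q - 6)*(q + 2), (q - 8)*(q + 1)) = 1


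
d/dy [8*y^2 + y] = 16*y + 1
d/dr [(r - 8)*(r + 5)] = 2*r - 3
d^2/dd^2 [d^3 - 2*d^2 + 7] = 6*d - 4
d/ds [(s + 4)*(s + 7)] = 2*s + 11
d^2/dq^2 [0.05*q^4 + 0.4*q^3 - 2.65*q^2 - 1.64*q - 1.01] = 0.6*q^2 + 2.4*q - 5.3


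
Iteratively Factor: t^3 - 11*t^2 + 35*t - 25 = (t - 5)*(t^2 - 6*t + 5) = (t - 5)^2*(t - 1)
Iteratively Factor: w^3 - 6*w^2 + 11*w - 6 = (w - 1)*(w^2 - 5*w + 6) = (w - 3)*(w - 1)*(w - 2)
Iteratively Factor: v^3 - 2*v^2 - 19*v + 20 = (v + 4)*(v^2 - 6*v + 5) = (v - 1)*(v + 4)*(v - 5)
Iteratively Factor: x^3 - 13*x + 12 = (x + 4)*(x^2 - 4*x + 3) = (x - 3)*(x + 4)*(x - 1)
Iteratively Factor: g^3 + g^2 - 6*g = (g + 3)*(g^2 - 2*g) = (g - 2)*(g + 3)*(g)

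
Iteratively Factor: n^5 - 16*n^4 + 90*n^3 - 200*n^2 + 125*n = (n)*(n^4 - 16*n^3 + 90*n^2 - 200*n + 125) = n*(n - 1)*(n^3 - 15*n^2 + 75*n - 125) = n*(n - 5)*(n - 1)*(n^2 - 10*n + 25) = n*(n - 5)^2*(n - 1)*(n - 5)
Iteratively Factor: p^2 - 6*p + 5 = (p - 5)*(p - 1)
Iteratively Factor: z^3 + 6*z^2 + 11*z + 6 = (z + 2)*(z^2 + 4*z + 3) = (z + 1)*(z + 2)*(z + 3)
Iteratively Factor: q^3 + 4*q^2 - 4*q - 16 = (q + 4)*(q^2 - 4) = (q - 2)*(q + 4)*(q + 2)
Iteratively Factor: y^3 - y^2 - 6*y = (y - 3)*(y^2 + 2*y) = y*(y - 3)*(y + 2)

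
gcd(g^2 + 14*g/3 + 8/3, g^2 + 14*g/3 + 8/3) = g^2 + 14*g/3 + 8/3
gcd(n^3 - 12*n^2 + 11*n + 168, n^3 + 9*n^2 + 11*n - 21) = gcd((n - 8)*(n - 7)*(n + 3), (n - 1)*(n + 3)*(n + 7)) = n + 3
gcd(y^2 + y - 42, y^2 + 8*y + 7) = y + 7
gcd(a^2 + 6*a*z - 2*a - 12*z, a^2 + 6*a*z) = a + 6*z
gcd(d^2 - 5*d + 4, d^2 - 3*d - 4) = d - 4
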